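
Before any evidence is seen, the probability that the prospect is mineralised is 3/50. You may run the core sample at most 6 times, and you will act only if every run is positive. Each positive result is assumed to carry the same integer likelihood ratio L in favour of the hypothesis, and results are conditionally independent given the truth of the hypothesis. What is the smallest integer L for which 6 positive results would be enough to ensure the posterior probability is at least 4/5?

Prior odds = 0.06/0.94 = 3/47.
Target odds = 0.8/0.2 = 4.
Need L⁶ ≥ 4 ÷ (3/47) = 188/3.
1⁶ = 1 < 188/3 ≤ 64 = 2⁶, so L = 2.

2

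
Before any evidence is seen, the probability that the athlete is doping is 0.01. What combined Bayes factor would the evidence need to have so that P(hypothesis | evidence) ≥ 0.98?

4851

Prior odds = 0.01/0.99 = 1/99.
Target odds = 0.98/0.02 = 49.
Required Bayes factor = 49 ÷ (1/99) = 4851.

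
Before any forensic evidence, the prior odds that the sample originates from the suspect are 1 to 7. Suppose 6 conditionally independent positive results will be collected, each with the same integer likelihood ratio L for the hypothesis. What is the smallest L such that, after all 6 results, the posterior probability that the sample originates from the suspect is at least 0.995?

Prior odds = 1/7.
Target odds = 0.995/0.005 = 199.
Need L⁶ ≥ 199 ÷ (1/7) = 1393.
3⁶ = 729 < 1393 ≤ 4096 = 4⁶, so L = 4.

4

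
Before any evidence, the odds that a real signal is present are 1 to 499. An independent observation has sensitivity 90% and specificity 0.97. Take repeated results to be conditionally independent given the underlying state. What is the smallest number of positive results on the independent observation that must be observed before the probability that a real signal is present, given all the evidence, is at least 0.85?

3

Prior odds = 1/499.
False-positive rate = 1 − 0.97 = 0.03; likelihood ratio of a positive = 0.9/0.03 = 30.
Target odds: 0.85 ÷ 0.15 = 17/3.
Need (1/499) × 30ⁿ ≥ 17/3, i.e. 30ⁿ ≥ 8483/3.
30² = 900 falls short of 8483/3 but 30³ = 27000 reaches it, so n = 3.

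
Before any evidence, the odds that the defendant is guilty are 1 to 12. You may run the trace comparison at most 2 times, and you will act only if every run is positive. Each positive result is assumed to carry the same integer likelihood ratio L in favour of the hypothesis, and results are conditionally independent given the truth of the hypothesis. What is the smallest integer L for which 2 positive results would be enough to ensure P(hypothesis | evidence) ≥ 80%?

Prior odds = 1/12.
Target odds = 0.8/0.2 = 4.
Need L² ≥ 4 ÷ (1/12) = 48.
6² = 36 < 48 ≤ 49 = 7², so L = 7.

7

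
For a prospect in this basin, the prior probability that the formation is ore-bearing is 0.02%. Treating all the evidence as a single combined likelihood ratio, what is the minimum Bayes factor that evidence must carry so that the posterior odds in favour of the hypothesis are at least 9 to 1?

Prior odds = 0.0002/0.9998 = 1/4999.
Target odds = 9.
Required Bayes factor = 9 ÷ (1/4999) = 44991.

44991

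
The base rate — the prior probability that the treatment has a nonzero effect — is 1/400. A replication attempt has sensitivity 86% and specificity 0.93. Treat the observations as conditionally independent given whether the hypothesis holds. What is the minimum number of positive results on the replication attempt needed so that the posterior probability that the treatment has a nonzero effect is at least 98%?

4

Prior odds = 0.0025/0.9975 = 1/399.
False-positive rate = 1 − 0.93 = 0.07; likelihood ratio of a positive = 0.86/0.07 = 86/7.
Target odds: 0.98 ÷ 0.02 = 49.
Require (86/7)ⁿ ≥ 49 ÷ (1/399) = 19551.
(86/7)³ = 636056/343 falls short of 19551 but (86/7)⁴ = 54700816/2401 reaches it, so n = 4.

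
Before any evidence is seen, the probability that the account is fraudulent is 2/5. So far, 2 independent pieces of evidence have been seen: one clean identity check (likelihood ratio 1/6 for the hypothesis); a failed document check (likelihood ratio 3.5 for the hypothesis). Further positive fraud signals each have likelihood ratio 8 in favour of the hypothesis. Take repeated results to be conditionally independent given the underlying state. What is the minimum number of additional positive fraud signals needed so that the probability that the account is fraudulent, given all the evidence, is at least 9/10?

Prior odds = 0.4/0.6 = 2/3.
Combined Bayes factor of the evidence already in hand = (1/6) × 3.5 = 7/12.
Odds after that evidence = (2/3) × 7/12 = 7/18.
Target odds = 0.9/0.1 = 9.
Need 8ⁿ ≥ 9 ÷ (7/18) = 162/7.
8¹ = 8 falls short of 162/7 but 8² = 64 reaches it, so n = 2.

2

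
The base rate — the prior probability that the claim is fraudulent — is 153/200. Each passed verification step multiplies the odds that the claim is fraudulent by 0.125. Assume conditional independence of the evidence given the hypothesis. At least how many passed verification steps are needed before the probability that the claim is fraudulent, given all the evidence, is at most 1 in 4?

Prior odds: 0.765 ÷ 0.235 = 153/47.
Likelihood ratio per passed verification step = 0.125.
Target posterior odds = 0.25/0.75 = 1/3.
Need (153/47) × 0.125ⁿ ≤ 1/3, i.e. 0.125ⁿ ≤ 47/459.
0.125¹ = 0.125 is still above 47/459 but 0.125² = 0.015625 is at or below it, so n = 2.

2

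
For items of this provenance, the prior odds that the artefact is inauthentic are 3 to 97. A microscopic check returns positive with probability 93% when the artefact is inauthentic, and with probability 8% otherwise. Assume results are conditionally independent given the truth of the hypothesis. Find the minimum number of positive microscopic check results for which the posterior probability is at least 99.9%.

Prior odds = 3/97.
Likelihood ratio of a positive result = 0.93/0.08 = 11.625.
Target odds: 0.999 ÷ 0.001 = 999.
Require 11.625ⁿ ≥ 999 ÷ (3/97) = 32301.
11.625⁴ = 74805201/4096 falls short of 32301 but 11.625⁵ ≈212307 reaches it, so n = 5.

5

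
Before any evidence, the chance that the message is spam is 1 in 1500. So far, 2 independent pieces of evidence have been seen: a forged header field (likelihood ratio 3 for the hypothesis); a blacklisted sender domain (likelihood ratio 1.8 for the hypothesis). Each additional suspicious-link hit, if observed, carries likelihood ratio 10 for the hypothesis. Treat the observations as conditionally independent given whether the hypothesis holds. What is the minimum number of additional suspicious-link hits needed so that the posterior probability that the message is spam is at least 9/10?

4

Prior odds = (1/1500)/(1499/1500) = 1/1499.
Combined Bayes factor of the evidence already in hand = 3 × 1.8 = 5.4.
Odds after that evidence = (1/1499) × 5.4 = 27/7495.
Target odds = 0.9/0.1 = 9.
Need 10ⁿ ≥ 9 ÷ (27/7495) = 7495/3.
10³ = 1000 falls short of 7495/3 but 10⁴ = 10000 reaches it, so n = 4.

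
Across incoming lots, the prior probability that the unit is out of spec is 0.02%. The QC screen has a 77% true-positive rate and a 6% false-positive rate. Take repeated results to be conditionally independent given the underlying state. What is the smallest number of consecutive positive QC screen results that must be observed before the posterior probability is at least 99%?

6

Prior odds: 0.0002 ÷ 0.9998 = 1/4999.
Likelihood ratio of a positive result = 0.77/0.06 = 77/6.
Target odds: 0.99 ÷ 0.01 = 99.
Need (1/4999) × (77/6)ⁿ ≥ 99, i.e. (77/6)ⁿ ≥ 494901.
(77/6)⁵ ≈348095 falls short of 494901 but (77/6)⁶ ≈4.46721e+06 reaches it, so n = 6.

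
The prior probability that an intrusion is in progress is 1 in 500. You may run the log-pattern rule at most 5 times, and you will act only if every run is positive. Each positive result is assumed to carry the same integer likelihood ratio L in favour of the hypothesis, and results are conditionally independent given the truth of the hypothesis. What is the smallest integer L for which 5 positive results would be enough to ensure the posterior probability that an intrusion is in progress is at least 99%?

9

Prior odds = 0.002/0.998 = 1/499.
Target odds = 0.99/0.01 = 99.
Need L⁵ ≥ 99 ÷ (1/499) = 49401.
8⁵ = 32768 < 49401 ≤ 59049 = 9⁵, so L = 9.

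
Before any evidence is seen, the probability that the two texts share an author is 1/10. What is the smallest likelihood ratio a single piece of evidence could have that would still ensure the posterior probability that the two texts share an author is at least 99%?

891

Prior odds = 0.1/0.9 = 1/9.
Target odds = 0.99/0.01 = 99.
Required Bayes factor = 99 ÷ (1/9) = 891.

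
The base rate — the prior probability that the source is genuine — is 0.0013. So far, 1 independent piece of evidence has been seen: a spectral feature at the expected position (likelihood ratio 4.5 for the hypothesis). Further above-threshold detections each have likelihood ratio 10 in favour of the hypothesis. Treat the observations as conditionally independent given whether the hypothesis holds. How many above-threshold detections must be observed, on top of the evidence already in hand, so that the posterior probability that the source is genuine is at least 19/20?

4

Prior odds = 0.0013/0.9987 = 13/9987.
Bayes factor of the evidence already in hand = 4.5.
Odds after that evidence = (13/9987) × 4.5 = 39/6658.
Target odds = 0.95/0.05 = 19.
Need 10ⁿ ≥ 19 ÷ (39/6658) = 126502/39.
10³ = 1000 falls short of 126502/39 but 10⁴ = 10000 reaches it, so n = 4.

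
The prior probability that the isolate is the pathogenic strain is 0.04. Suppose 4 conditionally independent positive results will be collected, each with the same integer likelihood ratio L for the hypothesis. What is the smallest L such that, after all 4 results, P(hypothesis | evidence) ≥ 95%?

5

Prior odds = 0.04/0.96 = 1/24.
Target odds = 0.95/0.05 = 19.
Need L⁴ ≥ 19 ÷ (1/24) = 456.
4⁴ = 256 < 456 ≤ 625 = 5⁴, so L = 5.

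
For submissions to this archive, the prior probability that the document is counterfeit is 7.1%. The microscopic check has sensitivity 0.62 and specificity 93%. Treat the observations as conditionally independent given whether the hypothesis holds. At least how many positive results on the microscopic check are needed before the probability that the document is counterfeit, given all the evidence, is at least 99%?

4

Prior odds = 0.071/0.929 = 71/929.
False-positive rate = 1 − 0.93 = 0.07; likelihood ratio of a positive = 0.62/0.07 = 62/7.
Target odds: 0.99 ÷ 0.01 = 99.
Need (71/929) × (62/7)ⁿ ≥ 99, i.e. (62/7)ⁿ ≥ 91971/71.
(62/7)³ = 238328/343 falls short of 91971/71 but (62/7)⁴ = 14776336/2401 reaches it, so n = 4.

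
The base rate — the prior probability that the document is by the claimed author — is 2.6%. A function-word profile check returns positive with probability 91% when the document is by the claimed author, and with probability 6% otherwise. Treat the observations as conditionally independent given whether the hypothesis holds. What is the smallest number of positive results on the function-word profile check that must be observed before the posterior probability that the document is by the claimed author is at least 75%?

Prior odds: 0.026 ÷ 0.974 = 13/487.
Likelihood ratio of a positive result = 0.91/0.06 = 91/6.
Target odds: 0.75 ÷ 0.25 = 3.
Need (13/487) × (91/6)ⁿ ≥ 3, i.e. (91/6)ⁿ ≥ 1461/13.
(91/6)¹ = 91/6 falls short of 1461/13 but (91/6)² = 8281/36 reaches it, so n = 2.

2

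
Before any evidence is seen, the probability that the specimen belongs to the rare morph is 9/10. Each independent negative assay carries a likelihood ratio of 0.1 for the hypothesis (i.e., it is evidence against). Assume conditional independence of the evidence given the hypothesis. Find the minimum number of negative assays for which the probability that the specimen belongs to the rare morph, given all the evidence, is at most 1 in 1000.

4

Prior odds = 0.9/0.1 = 9.
Likelihood ratio per negative assay = 0.1.
Target posterior odds = 0.001/0.999 = 1/999.
Require 0.1ⁿ ≤ 1/999 ÷ 9 = 1/8991.
0.1³ = 0.001 is still above 1/8991 but 0.1⁴ = 0.0001 is at or below it, so n = 4.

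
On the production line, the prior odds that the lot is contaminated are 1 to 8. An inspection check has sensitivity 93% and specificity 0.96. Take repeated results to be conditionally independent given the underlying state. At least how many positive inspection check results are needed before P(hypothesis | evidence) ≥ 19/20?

2

Prior odds = 0.125.
False-positive rate = 1 − 0.96 = 0.04; likelihood ratio of a positive = 0.93/0.04 = 23.25.
Target posterior odds = 0.95/0.05 = 19.
Require 23.25ⁿ ≥ 19 ÷ 0.125 = 152.
23.25¹ = 23.25 falls short of 152 but 23.25² = 540.5625 reaches it, so n = 2.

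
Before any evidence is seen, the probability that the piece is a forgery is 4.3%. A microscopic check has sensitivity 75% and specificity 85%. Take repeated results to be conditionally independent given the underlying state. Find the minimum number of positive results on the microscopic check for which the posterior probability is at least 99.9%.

Prior odds = 0.043/0.957 = 43/957.
False-positive rate = 1 − 0.85 = 0.15; likelihood ratio of a positive = 0.75/0.15 = 5.
Target posterior odds = 0.999/0.001 = 999.
Require 5ⁿ ≥ 999 ÷ (43/957) = 956043/43.
5⁶ = 15625 falls short of 956043/43 but 5⁷ = 78125 reaches it, so n = 7.

7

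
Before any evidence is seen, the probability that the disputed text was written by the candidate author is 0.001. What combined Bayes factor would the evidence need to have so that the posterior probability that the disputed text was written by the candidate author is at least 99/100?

98901

Prior odds = 0.001/0.999 = 1/999.
Target odds = 0.99/0.01 = 99.
Required Bayes factor = 99 ÷ (1/999) = 98901.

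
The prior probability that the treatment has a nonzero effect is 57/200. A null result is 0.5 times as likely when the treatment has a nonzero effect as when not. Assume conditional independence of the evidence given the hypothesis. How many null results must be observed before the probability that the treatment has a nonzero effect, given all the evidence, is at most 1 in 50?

5

Prior odds: 0.285 ÷ 0.715 = 57/143.
Likelihood ratio per null result = 0.5.
Target posterior odds = 0.02/0.98 = 1/49.
Require 0.5ⁿ ≤ 1/49 ÷ (57/143) = 143/2793.
0.5⁴ = 0.0625 is still above 143/2793 but 0.5⁵ = 0.03125 is at or below it, so n = 5.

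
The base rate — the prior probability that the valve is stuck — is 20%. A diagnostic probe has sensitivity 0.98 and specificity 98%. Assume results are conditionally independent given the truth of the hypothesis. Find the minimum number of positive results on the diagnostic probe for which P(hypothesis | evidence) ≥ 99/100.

2

Prior odds = 0.2/0.8 = 0.25.
False-positive rate = 1 − 0.98 = 0.02; likelihood ratio of a positive = 0.98/0.02 = 49.
Target odds: 0.99 ÷ 0.01 = 99.
Need 0.25 × 49ⁿ ≥ 99, i.e. 49ⁿ ≥ 396.
49¹ = 49 falls short of 396 but 49² = 2401 reaches it, so n = 2.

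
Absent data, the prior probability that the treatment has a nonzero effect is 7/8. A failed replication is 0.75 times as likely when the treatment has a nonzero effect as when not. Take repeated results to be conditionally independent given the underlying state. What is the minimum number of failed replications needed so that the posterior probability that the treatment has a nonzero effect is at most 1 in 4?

11

Prior odds: 0.875 ÷ 0.125 = 7.
Likelihood ratio per failed replication = 0.75.
Target posterior odds = 0.25/0.75 = 1/3.
Require 0.75ⁿ ≤ 1/3 ÷ 7 = 1/21.
0.75¹⁰ = 59049/1048576 is still above 1/21 but 0.75¹¹ = 177147/4194304 is at or below it, so n = 11.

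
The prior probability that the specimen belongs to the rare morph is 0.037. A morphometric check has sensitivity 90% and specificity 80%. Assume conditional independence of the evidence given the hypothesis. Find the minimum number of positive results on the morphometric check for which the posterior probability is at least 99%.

6

Prior odds: 0.037 ÷ 0.963 = 37/963.
False-positive rate = 1 − 0.8 = 0.2; likelihood ratio of a positive = 0.9/0.2 = 4.5.
Target odds: 0.99 ÷ 0.01 = 99.
Require 4.5ⁿ ≥ 99 ÷ (37/963) = 95337/37.
4.5⁵ = 1845.28125 falls short of 95337/37 but 4.5⁶ = 8303.765625 reaches it, so n = 6.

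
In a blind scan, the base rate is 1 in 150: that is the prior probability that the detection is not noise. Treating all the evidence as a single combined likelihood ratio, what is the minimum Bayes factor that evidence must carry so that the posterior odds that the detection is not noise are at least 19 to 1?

2831

Prior odds = (1/150)/(149/150) = 1/149.
Target odds = 19.
Required Bayes factor = 19 ÷ (1/149) = 2831.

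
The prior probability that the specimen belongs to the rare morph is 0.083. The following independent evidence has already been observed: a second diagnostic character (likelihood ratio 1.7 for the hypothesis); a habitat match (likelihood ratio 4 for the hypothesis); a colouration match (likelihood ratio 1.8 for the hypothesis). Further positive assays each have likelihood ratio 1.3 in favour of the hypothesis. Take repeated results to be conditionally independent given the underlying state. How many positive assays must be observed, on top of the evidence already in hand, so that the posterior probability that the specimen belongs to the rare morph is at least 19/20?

11

Prior odds = 0.083/0.917 = 83/917.
Combined Bayes factor of the evidence already in hand = 1.7 × 4 × 1.8 = 12.24.
Odds after that evidence = (83/917) × 12.24 = 25398/22925.
Target odds = 0.95/0.05 = 19.
Need 1.3ⁿ ≥ 19 ÷ (25398/22925) = 435575/25398.
1.3¹⁰ ≈13.7858 falls short of 435575/25398 but 1.3¹¹ ≈17.9216 reaches it, so n = 11.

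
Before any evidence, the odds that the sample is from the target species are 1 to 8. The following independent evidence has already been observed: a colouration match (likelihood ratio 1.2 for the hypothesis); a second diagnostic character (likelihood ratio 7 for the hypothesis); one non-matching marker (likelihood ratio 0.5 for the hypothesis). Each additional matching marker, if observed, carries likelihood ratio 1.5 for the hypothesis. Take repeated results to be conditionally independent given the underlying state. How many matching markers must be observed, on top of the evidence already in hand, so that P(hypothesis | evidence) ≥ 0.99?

13

Prior odds = 0.125.
Combined Bayes factor of the evidence already in hand = 1.2 × 7 × 0.5 = 4.2.
Odds after that evidence = 0.125 × 4.2 = 0.525.
Target odds = 0.99/0.01 = 99.
Need 1.5ⁿ ≥ 99 ÷ 0.525 = 1320/7.
1.5¹² = 531441/4096 falls short of 1320/7 but 1.5¹³ = 1594323/8192 reaches it, so n = 13.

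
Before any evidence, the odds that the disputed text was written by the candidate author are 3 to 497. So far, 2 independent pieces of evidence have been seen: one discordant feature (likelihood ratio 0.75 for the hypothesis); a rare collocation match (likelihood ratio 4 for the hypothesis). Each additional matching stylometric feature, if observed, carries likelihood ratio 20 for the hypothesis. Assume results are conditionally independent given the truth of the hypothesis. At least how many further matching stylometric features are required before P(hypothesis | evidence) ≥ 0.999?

Prior odds = 3/497.
Combined Bayes factor of the evidence already in hand = 0.75 × 4 = 3.
Odds after that evidence = (3/497) × 3 = 9/497.
Target odds = 0.999/0.001 = 999.
Need 20ⁿ ≥ 999 ÷ (9/497) = 55167.
20³ = 8000 falls short of 55167 but 20⁴ = 160000 reaches it, so n = 4.

4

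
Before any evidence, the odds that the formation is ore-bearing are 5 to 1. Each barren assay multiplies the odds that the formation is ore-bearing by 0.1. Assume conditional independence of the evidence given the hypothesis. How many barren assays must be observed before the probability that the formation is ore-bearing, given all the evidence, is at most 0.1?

Prior odds = 5.
Likelihood ratio per barren assay = 0.1.
Target posterior odds = 0.1/0.9 = 1/9.
Need 5 × 0.1ⁿ ≤ 1/9, i.e. 0.1ⁿ ≤ 1/45.
0.1¹ = 0.1 is still above 1/45 but 0.1² = 0.01 is at or below it, so n = 2.

2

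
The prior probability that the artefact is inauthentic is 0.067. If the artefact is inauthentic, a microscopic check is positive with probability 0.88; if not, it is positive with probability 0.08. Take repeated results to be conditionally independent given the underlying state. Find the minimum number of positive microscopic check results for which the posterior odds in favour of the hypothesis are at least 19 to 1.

Prior odds = 0.067/0.933 = 67/933.
Likelihood ratio of a positive = 0.88/0.08 = 11.
Target odds = 19.
Require 11ⁿ ≥ 19 ÷ (67/933) = 17727/67.
11² = 121 falls short of 17727/67 but 11³ = 1331 reaches it, so n = 3.

3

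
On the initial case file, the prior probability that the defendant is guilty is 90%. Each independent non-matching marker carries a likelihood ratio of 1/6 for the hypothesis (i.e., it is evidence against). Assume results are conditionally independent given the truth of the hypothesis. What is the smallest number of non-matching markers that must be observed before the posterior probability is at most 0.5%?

5

Prior odds = 0.9/0.1 = 9.
Likelihood ratio per non-matching marker = 1/6.
Target posterior odds = 0.005/0.995 = 1/199.
Require (1/6)ⁿ ≤ 1/199 ÷ 9 = 1/1791.
(1/6)⁴ = 1/1296 is still above 1/1791 but (1/6)⁵ = 1/7776 is at or below it, so n = 5.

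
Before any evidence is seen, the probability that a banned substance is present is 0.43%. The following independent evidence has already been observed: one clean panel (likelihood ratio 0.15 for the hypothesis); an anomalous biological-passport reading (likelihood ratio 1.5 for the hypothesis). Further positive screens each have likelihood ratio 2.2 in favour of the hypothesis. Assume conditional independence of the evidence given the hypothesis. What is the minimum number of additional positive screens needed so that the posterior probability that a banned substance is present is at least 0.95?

13

Prior odds = 0.0043/0.9957 = 43/9957.
Combined Bayes factor of the evidence already in hand = 0.15 × 1.5 = 0.225.
Odds after that evidence = (43/9957) × 0.225 = 129/132760.
Target odds = 0.95/0.05 = 19.
Need 2.2ⁿ ≥ 19 ÷ (129/132760) = 2522440/129.
2.2¹² ≈12855 falls short of 2522440/129 but 2.2¹³ ≈28281 reaches it, so n = 13.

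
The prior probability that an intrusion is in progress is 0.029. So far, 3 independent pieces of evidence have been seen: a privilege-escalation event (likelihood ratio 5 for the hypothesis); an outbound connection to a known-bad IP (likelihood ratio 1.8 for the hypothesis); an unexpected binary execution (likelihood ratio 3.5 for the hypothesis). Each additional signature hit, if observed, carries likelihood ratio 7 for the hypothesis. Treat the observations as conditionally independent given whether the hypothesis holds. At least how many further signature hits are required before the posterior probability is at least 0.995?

Prior odds = 0.029/0.971 = 29/971.
Combined Bayes factor of the evidence already in hand = 5 × 1.8 × 3.5 = 31.5.
Odds after that evidence = (29/971) × 31.5 = 1827/1942.
Target odds = 0.995/0.005 = 199.
Need 7ⁿ ≥ 199 ÷ (1827/1942) = 386458/1827.
7² = 49 falls short of 386458/1827 but 7³ = 343 reaches it, so n = 3.

3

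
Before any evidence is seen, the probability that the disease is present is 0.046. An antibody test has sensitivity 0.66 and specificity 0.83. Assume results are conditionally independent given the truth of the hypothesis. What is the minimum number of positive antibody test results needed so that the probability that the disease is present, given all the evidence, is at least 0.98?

Prior odds = 0.046/0.954 = 23/477.
False-positive rate = 1 − 0.83 = 0.17; likelihood ratio of a positive = 0.66/0.17 = 66/17.
Target odds: 0.98 ÷ 0.02 = 49.
Need (23/477) × (66/17)ⁿ ≥ 49, i.e. (66/17)ⁿ ≥ 23373/23.
(66/17)⁵ ≈882.013 falls short of 23373/23 but (66/17)⁶ ≈3424.29 reaches it, so n = 6.

6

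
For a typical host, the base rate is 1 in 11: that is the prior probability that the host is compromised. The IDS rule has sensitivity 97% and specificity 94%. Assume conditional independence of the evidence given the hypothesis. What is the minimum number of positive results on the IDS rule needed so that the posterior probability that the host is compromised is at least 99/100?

3

Prior odds: (1/11) ÷ (10/11) = 0.1.
False-positive rate = 1 − 0.94 = 0.06; likelihood ratio of a positive = 0.97/0.06 = 97/6.
Target odds: 0.99 ÷ 0.01 = 99.
Require (97/6)ⁿ ≥ 99 ÷ 0.1 = 990.
(97/6)² = 9409/36 falls short of 990 but (97/6)³ = 912673/216 reaches it, so n = 3.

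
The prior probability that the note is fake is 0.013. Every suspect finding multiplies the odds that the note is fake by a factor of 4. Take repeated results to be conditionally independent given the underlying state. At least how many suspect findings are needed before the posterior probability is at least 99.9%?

9

Prior odds: 0.013 ÷ 0.987 = 13/987.
Likelihood ratio per suspect finding = 4.
Target posterior odds = 0.999/0.001 = 999.
Need (13/987) × 4ⁿ ≥ 999, i.e. 4ⁿ ≥ 986013/13.
4⁸ = 65536 falls short of 986013/13 but 4⁹ = 262144 reaches it, so n = 9.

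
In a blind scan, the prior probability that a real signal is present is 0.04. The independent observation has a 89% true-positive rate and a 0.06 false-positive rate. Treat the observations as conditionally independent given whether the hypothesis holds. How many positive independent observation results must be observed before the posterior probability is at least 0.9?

2

Prior odds: 0.04 ÷ 0.96 = 1/24.
Likelihood ratio of a positive result = 0.89/0.06 = 89/6.
Target posterior odds = 0.9/0.1 = 9.
Require (89/6)ⁿ ≥ 9 ÷ (1/24) = 216.
(89/6)¹ = 89/6 falls short of 216 but (89/6)² = 7921/36 reaches it, so n = 2.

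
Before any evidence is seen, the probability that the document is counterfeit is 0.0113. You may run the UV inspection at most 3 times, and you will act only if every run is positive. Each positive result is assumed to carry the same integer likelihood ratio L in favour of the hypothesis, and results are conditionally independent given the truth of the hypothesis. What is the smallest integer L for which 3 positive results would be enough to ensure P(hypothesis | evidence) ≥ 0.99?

Prior odds = 0.0113/0.9887 = 113/9887.
Target odds = 0.99/0.01 = 99.
Need L³ ≥ 99 ÷ (113/9887) = 978813/113.
20³ = 8000 < 978813/113 ≤ 9261 = 21³, so L = 21.

21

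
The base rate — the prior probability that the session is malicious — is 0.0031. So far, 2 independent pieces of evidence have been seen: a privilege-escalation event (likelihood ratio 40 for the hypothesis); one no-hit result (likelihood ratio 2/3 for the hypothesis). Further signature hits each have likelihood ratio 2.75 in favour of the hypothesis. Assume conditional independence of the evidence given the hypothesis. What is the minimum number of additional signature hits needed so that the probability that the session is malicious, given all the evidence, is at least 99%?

Prior odds = 0.0031/0.9969 = 31/9969.
Combined Bayes factor of the evidence already in hand = 40 × (2/3) = 80/3.
Odds after that evidence = (31/9969) × 80/3 = 2480/29907.
Target odds = 0.99/0.01 = 99.
Need 2.75ⁿ ≥ 99 ÷ (2480/29907) = 2960793/2480.
2.75⁷ = 19487171/16384 falls short of 2960793/2480 but 2.75⁸ = 214358881/65536 reaches it, so n = 8.

8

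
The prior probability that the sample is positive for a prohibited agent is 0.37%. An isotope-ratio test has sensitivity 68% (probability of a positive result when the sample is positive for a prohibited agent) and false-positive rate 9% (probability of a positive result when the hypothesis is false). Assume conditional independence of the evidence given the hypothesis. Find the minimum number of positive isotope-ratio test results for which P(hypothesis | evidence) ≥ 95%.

5

Prior odds: 0.0037 ÷ 0.9963 = 37/9963.
Likelihood ratio of a positive result = 0.68/0.09 = 68/9.
Target odds: 0.95 ÷ 0.05 = 19.
Require (68/9)ⁿ ≥ 19 ÷ (37/9963) = 189297/37.
(68/9)⁴ = 21381376/6561 falls short of 189297/37 but (68/9)⁵ ≈24622.5 reaches it, so n = 5.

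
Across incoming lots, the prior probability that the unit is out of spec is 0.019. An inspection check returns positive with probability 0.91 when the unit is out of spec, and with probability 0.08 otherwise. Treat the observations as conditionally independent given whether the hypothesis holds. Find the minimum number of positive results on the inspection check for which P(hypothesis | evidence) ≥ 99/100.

4

Prior odds: 0.019 ÷ 0.981 = 19/981.
Likelihood ratio of a positive result = 0.91/0.08 = 11.375.
Target odds: 0.99 ÷ 0.01 = 99.
Need (19/981) × 11.375ⁿ ≥ 99, i.e. 11.375ⁿ ≥ 97119/19.
11.375³ = 753571/512 falls short of 97119/19 but 11.375⁴ = 68574961/4096 reaches it, so n = 4.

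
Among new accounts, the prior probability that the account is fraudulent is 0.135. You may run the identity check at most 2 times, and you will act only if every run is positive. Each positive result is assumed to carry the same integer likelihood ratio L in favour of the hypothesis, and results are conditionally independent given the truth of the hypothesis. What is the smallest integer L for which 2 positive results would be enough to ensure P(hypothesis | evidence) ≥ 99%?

26

Prior odds = 0.135/0.865 = 27/173.
Target odds = 0.99/0.01 = 99.
Need L² ≥ 99 ÷ (27/173) = 1903/3.
25² = 625 < 1903/3 ≤ 676 = 26², so L = 26.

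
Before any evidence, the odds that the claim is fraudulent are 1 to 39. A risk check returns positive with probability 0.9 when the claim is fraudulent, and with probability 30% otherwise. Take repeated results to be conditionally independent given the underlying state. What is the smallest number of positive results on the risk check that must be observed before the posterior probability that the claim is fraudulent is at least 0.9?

6

Prior odds = 1/39.
Likelihood ratio of a positive result = 0.9/0.3 = 3.
Target posterior odds = 0.9/0.1 = 9.
Need (1/39) × 3ⁿ ≥ 9, i.e. 3ⁿ ≥ 351.
3⁵ = 243 falls short of 351 but 3⁶ = 729 reaches it, so n = 6.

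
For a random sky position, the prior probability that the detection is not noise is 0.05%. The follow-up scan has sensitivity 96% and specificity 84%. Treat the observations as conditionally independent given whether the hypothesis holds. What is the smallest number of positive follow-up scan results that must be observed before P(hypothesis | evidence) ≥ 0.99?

Prior odds = 0.0005/0.9995 = 1/1999.
False-positive rate = 1 − 0.84 = 0.16; likelihood ratio of a positive = 0.96/0.16 = 6.
Target odds: 0.99 ÷ 0.01 = 99.
Require 6ⁿ ≥ 99 ÷ (1/1999) = 197901.
6⁶ = 46656 falls short of 197901 but 6⁷ = 279936 reaches it, so n = 7.

7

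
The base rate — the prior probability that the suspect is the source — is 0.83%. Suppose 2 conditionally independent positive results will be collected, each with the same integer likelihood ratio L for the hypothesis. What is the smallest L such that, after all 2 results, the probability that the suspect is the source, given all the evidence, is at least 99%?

Prior odds = 0.0083/0.9917 = 83/9917.
Target odds = 0.99/0.01 = 99.
Need L² ≥ 99 ÷ (83/9917) = 981783/83.
108² = 11664 < 981783/83 ≤ 11881 = 109², so L = 109.

109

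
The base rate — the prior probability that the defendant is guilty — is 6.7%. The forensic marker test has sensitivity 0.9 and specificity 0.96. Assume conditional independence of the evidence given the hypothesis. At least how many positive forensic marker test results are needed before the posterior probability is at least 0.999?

4

Prior odds: 0.067 ÷ 0.933 = 67/933.
False-positive rate = 1 − 0.96 = 0.04; likelihood ratio of a positive = 0.9/0.04 = 22.5.
Target odds: 0.999 ÷ 0.001 = 999.
Need (67/933) × 22.5ⁿ ≥ 999, i.e. 22.5ⁿ ≥ 932067/67.
22.5³ = 11390.625 falls short of 932067/67 but 22.5⁴ = 256289.0625 reaches it, so n = 4.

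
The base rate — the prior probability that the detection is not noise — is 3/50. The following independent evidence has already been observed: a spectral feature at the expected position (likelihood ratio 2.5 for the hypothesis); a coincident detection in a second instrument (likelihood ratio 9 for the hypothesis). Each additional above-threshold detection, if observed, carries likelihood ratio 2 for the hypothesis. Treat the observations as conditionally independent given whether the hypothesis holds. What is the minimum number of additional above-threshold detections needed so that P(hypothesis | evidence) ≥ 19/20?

Prior odds = 0.06/0.94 = 3/47.
Combined Bayes factor of the evidence already in hand = 2.5 × 9 = 22.5.
Odds after that evidence = (3/47) × 22.5 = 135/94.
Target odds = 0.95/0.05 = 19.
Need 2ⁿ ≥ 19 ÷ (135/94) = 1786/135.
2³ = 8 falls short of 1786/135 but 2⁴ = 16 reaches it, so n = 4.

4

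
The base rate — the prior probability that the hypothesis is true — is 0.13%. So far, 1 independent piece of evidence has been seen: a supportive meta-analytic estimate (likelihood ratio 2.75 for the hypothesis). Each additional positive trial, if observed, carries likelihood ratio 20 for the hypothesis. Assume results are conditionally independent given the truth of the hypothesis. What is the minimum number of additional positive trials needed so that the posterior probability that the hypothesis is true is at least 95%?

Prior odds = 0.0013/0.9987 = 13/9987.
Bayes factor of the evidence already in hand = 2.75.
Odds after that evidence = (13/9987) × 2.75 = 143/39948.
Target odds = 0.95/0.05 = 19.
Need 20ⁿ ≥ 19 ÷ (143/39948) = 759012/143.
20² = 400 falls short of 759012/143 but 20³ = 8000 reaches it, so n = 3.

3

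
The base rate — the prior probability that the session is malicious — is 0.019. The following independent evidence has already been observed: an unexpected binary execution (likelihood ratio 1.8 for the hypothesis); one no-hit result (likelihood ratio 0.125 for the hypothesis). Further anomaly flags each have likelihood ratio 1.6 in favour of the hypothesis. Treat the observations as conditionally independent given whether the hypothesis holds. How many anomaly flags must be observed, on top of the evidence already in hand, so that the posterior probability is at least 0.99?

22

Prior odds = 0.019/0.981 = 19/981.
Combined Bayes factor of the evidence already in hand = 1.8 × 0.125 = 0.225.
Odds after that evidence = (19/981) × 0.225 = 19/4360.
Target odds = 0.99/0.01 = 99.
Need 1.6ⁿ ≥ 99 ÷ (19/4360) = 431640/19.
1.6²¹ ≈19342.8 falls short of 431640/19 but 1.6²² ≈30948.5 reaches it, so n = 22.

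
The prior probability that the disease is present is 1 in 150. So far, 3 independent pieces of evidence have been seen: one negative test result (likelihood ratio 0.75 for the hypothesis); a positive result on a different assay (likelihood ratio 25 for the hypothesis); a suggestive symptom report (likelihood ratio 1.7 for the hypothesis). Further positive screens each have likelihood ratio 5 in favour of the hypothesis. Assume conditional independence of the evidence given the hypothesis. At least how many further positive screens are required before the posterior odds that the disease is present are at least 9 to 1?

3

Prior odds = (1/150)/(149/150) = 1/149.
Combined Bayes factor of the evidence already in hand = 0.75 × 25 × 1.7 = 31.875.
Odds after that evidence = (1/149) × 31.875 = 255/1192.
Target odds = 9.
Need 5ⁿ ≥ 9 ÷ (255/1192) = 3576/85.
5² = 25 falls short of 3576/85 but 5³ = 125 reaches it, so n = 3.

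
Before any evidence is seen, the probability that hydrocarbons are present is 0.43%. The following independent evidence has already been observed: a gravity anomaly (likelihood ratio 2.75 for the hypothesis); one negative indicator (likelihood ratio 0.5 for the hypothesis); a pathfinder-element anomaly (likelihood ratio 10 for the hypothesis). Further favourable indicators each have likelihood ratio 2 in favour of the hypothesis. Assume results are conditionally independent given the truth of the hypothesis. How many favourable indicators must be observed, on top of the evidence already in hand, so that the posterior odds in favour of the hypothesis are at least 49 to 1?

10

Prior odds = 0.0043/0.9957 = 43/9957.
Combined Bayes factor of the evidence already in hand = 2.75 × 0.5 × 10 = 13.75.
Odds after that evidence = (43/9957) × 13.75 = 2365/39828.
Target odds = 49.
Need 2ⁿ ≥ 49 ÷ (2365/39828) = 1951572/2365.
2⁹ = 512 falls short of 1951572/2365 but 2¹⁰ = 1024 reaches it, so n = 10.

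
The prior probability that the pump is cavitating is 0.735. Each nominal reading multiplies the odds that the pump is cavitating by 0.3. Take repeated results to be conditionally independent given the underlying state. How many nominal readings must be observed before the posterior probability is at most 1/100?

5

Prior odds: 0.735 ÷ 0.265 = 147/53.
Likelihood ratio per nominal reading = 0.3.
Target odds: 0.01 ÷ 0.99 = 1/99.
Require 0.3ⁿ ≤ 1/99 ÷ (147/53) = 53/14553.
0.3⁴ = 0.0081 is still above 53/14553 but 0.3⁵ = 243/100000 is at or below it, so n = 5.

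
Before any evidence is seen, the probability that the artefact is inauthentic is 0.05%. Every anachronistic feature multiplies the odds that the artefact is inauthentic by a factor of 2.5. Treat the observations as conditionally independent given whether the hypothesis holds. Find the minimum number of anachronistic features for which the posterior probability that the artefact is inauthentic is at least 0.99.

14

Prior odds = 0.0005/0.9995 = 1/1999.
Likelihood ratio per anachronistic feature = 2.5.
Target odds: 0.99 ÷ 0.01 = 99.
Require 2.5ⁿ ≥ 99 ÷ (1/1999) = 197901.
2.5¹³ ≈149012 falls short of 197901 but 2.5¹⁴ ≈372529 reaches it, so n = 14.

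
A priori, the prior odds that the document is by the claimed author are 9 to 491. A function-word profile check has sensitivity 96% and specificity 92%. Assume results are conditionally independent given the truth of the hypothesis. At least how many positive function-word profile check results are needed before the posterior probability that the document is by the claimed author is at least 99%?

4

Prior odds = 9/491.
False-positive rate = 1 − 0.92 = 0.08; likelihood ratio of a positive = 0.96/0.08 = 12.
Target posterior odds = 0.99/0.01 = 99.
Require 12ⁿ ≥ 99 ÷ (9/491) = 5401.
12³ = 1728 falls short of 5401 but 12⁴ = 20736 reaches it, so n = 4.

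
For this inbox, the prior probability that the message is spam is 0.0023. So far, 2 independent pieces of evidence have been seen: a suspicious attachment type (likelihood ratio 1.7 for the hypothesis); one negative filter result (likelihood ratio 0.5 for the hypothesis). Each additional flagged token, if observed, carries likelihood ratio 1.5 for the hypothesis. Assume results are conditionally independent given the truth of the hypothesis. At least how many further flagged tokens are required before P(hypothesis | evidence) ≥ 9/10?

Prior odds = 0.0023/0.9977 = 23/9977.
Combined Bayes factor of the evidence already in hand = 1.7 × 0.5 = 0.85.
Odds after that evidence = (23/9977) × 0.85 = 391/199540.
Target odds = 0.9/0.1 = 9.
Need 1.5ⁿ ≥ 9 ÷ (391/199540) = 1795860/391.
1.5²⁰ ≈3325.26 falls short of 1795860/391 but 1.5²¹ ≈4987.89 reaches it, so n = 21.

21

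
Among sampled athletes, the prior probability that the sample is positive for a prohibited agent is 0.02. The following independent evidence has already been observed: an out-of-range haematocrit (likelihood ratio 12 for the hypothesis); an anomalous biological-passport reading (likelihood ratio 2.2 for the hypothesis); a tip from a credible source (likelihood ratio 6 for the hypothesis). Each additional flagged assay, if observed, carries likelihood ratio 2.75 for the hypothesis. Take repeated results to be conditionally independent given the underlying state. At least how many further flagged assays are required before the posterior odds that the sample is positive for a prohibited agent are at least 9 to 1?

Prior odds = 0.02/0.98 = 1/49.
Combined Bayes factor of the evidence already in hand = 12 × 2.2 × 6 = 158.4.
Odds after that evidence = (1/49) × 158.4 = 792/245.
Target odds = 9.
Need 2.75ⁿ ≥ 9 ÷ (792/245) = 245/88.
2.75¹ = 2.75 falls short of 245/88 but 2.75² = 7.5625 reaches it, so n = 2.

2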